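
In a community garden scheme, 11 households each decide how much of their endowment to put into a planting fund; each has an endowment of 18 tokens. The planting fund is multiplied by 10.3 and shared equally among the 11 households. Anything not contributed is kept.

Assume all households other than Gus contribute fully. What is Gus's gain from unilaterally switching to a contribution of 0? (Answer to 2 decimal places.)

1.15 tokens

Switching from a contribution of 18 to 0 lets Gus keep an extra 18 tokens, but lowers the planting fund by 18, which costs Gus their own share of that drop: 10.3/11 × 18 = 16.85.
Net gain = 18 − 16.85 = 1.15. The private return per contributed unit (0.9364) is below 1, so free-riding is indeed the best response regardless of what the others do.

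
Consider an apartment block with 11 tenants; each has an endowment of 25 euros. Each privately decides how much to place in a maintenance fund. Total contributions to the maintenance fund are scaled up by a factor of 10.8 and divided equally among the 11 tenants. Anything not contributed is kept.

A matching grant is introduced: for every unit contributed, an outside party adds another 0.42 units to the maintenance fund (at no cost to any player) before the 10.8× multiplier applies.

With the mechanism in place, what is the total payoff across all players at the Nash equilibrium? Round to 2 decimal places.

4217.40 euros

Under the mechanism each unit contributed yields 10.8 × 1.42 / 11 = 1.3942 back to its contributor per unit of net cost, which exceeds 1, making full contribution the dominant choice for everyone.
So the Nash equilibrium is full contribution by all 11; the group earns 10.8 × 1.42 × 275 = 4217.40.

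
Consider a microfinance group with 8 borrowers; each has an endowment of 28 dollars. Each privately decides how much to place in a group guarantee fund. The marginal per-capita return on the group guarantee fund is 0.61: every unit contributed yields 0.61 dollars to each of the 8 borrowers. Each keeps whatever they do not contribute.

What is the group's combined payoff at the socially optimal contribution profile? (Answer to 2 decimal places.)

Each contributed unit returns 4.880 to the group as a whole (0.61 to each of 8 players), which exceeds 1, so the social optimum is full contribution: group total = 4.880 × 224 = 1093.12.

1093.12 dollars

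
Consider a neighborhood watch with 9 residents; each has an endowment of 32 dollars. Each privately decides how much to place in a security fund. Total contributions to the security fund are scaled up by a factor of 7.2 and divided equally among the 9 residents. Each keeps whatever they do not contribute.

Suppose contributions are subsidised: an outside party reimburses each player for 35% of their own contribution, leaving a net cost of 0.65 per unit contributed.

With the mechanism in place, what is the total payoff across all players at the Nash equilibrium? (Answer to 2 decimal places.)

2174.40 dollars

Under the mechanism each unit contributed yields (7.2/9) / 0.65 = 1.2308 back to its contributor per unit of net cost, which exceeds 1, making full contribution the dominant choice for everyone.
So the Nash equilibrium is full contribution by all 9; the group earns 9 × (32 × 0.35 + 7.2 × 32) = 2174.40.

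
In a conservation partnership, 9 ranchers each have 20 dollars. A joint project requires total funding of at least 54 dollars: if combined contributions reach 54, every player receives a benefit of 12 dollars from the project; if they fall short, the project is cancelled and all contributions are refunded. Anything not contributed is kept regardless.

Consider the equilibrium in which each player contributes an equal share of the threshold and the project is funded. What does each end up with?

26 dollars

Equal share of the threshold: 54/9 = 6.
At this profile no one gains by cutting their contribution: any cut drops the total below 54, the project is cancelled, contributions are refunded, and the deviator ends with 20, which is less than 20 − 6 + 12 = 26. Contributing more than 6 just wastes the excess. So contributing exactly 6 is a best response.
Each player's payoff: 20 − 6 + 12 = 26.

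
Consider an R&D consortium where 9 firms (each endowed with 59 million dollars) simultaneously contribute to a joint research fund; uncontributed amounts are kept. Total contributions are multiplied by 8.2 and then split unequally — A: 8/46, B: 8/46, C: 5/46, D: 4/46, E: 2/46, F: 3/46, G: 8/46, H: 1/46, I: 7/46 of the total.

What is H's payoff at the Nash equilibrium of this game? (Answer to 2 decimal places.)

Player j's private return per contributed unit is 8.2 × (j's share). Contributing is weakly dominant for j when that share is at least 1/8.2 = 0.1220, and contributing 0 is dominant otherwise.
A, B, G and I clear that bar, contributing 59 each; the remaining 5 contribute 0. Total contributed: 236.
H keeps 59 and receives 8.2 × 236 × 1/46 = 42.07 from the joint research fund, for a payoff of 101.07.

101.07 million dollars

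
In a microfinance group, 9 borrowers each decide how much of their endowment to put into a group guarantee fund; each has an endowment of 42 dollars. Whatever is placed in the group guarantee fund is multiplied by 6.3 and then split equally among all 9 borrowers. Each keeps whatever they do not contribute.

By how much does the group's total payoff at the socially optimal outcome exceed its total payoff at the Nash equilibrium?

Each contributed unit returns 6.3/9 = 0.7000 to its contributor — below 1 — so contributing 0 is dominant for every player. At the Nash equilibrium everyone keeps their 42, and the group total is 9 × 42 = 378.
Each contributed unit returns 6.300 to the group as a whole (0.7000 to each of 9 players), which exceeds 1, so the social optimum is full contribution: group total = 6.300 × 378 = 2381.40.
Efficiency loss = 2381.40 − 378 = 2003.40.

2003.40 dollars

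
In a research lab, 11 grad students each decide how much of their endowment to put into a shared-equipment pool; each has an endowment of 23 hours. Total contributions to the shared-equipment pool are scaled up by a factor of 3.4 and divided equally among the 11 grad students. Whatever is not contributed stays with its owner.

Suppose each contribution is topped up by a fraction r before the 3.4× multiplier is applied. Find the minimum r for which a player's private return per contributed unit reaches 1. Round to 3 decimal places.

With matching at rate r, one contributed unit becomes (1 + r) in the shared-equipment pool and returns 3.4 × (1 + r) / 11 to the contributor.
Setting this equal to 1: 1 + r = 11/3.4 = 3.2353.
So the minimum matching rate is r = 3.2353 − 1 = 2.235.

2.235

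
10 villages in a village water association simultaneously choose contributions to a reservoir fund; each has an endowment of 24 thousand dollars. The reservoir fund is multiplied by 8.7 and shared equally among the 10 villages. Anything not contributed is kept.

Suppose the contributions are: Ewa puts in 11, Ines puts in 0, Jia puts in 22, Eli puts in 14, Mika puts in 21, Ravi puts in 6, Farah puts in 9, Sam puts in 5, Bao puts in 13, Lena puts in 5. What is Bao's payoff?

103.22 thousand dollars

Total contributed: 11 + 0 + 22 + 14 + 21 + 6 + 9 + 5 + 13 + 5 = 106.
Each receives 8.7 × 106 / 10 = 92.22 from the reservoir fund.
Bao keeps 24 − 13 = 11, so Bao's payoff is 11 + 92.22 = 103.22.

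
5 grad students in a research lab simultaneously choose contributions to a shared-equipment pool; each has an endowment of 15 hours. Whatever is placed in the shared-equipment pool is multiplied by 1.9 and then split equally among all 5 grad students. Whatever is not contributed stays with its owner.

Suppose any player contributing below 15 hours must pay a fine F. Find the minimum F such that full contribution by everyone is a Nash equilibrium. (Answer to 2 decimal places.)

Given the others contribute fully, the best deviation is to contribute 0 (any partial contribution still incurs the fine and gives up units whose private return 0.3800 is below 1).
Deviating from 15 to 0 saves 15 hours but forfeits the deviator's share of the drop in the shared-equipment pool: 1.9/5 × 15 = 5.70.
So the deviation gain is 15 − 5.70 = 9.30, and the fine must be at least 9.30 hours to wipe it out.

9.30 hours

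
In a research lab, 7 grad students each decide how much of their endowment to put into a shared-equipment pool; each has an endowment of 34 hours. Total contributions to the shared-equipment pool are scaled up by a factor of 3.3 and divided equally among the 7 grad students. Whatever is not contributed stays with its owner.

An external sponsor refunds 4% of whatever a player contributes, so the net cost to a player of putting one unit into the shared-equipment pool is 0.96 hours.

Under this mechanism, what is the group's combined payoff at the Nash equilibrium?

238.00 hours

With the mechanism, a contributed unit returns (3.3/7) / 0.96 = 0.4911 per unit of net cost — still below 1 — so contributing 0 remains dominant for every player.
Everyone keeps their endowment and the group total is 7 × 34 = 238.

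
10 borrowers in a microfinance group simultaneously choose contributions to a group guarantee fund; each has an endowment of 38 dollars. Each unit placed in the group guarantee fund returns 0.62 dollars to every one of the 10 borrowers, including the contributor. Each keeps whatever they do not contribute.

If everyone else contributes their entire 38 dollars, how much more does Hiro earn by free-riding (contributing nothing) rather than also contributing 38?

14.44 dollars

Switching from a contribution of 38 to 0 lets Hiro keep an extra 38 dollars, but lowers the group guarantee fund by 38, which costs Hiro their own share of that drop: 0.62 × 38 = 23.56.
Net gain = 38 − 23.56 = 14.44. The private return per contributed unit (0.62) is below 1, so free-riding is indeed the best response regardless of what the others do.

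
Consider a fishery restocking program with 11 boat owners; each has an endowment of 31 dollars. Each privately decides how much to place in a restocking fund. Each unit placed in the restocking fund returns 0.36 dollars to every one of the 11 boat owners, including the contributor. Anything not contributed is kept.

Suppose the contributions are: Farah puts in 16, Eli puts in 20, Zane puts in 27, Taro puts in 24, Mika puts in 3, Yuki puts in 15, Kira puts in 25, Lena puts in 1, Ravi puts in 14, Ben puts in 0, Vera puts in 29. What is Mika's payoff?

Total contributed: 16 + 20 + 27 + 24 + 3 + 15 + 25 + 1 + 14 + 0 + 29 = 174.
Each receives 0.36 × 174 = 62.64 from the restocking fund.
Mika keeps 31 − 3 = 28, so Mika's payoff is 28 + 62.64 = 90.64.

90.64 dollars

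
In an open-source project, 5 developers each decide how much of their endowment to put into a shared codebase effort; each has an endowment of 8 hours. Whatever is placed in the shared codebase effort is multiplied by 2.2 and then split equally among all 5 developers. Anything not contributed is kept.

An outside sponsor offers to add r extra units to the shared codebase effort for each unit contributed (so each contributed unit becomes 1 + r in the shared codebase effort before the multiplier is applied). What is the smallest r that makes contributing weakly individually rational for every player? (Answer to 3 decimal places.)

With matching at rate r, one contributed unit becomes (1 + r) in the shared codebase effort and returns 2.2 × (1 + r) / 5 to the contributor.
Setting this equal to 1: 1 + r = 5/2.2 = 2.2727.
So the minimum matching rate is r = 2.2727 − 1 = 1.273.

1.273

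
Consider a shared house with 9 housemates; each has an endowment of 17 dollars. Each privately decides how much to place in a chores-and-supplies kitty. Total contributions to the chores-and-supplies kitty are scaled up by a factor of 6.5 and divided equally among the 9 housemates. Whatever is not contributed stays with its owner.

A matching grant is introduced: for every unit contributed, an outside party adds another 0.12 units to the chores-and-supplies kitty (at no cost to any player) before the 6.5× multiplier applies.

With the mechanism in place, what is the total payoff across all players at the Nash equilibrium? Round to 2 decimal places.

153.00 dollars

The effective private return is 6.5 × 1.12 / 9 = 0.8089, which is still under 1, so the mechanism doesn't change anyone's dominant strategy: zero contribution.
At the Nash equilibrium no one contributes; group total payoff = 9 × 17 = 153.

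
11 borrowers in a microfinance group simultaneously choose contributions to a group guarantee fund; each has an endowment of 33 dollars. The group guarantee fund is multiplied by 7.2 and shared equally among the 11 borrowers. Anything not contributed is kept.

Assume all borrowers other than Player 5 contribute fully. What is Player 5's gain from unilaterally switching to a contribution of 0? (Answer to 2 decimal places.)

Switching from a contribution of 33 to 0 lets Player 5 keep an extra 33 dollars, but lowers the group guarantee fund by 33, which costs Player 5 their own share of that drop: 7.2/11 × 33 = 21.60.
Net gain = 33 − 21.60 = 11.40. The private return per contributed unit (0.6545) is below 1, so free-riding is indeed the best response regardless of what the others do.

11.40 dollars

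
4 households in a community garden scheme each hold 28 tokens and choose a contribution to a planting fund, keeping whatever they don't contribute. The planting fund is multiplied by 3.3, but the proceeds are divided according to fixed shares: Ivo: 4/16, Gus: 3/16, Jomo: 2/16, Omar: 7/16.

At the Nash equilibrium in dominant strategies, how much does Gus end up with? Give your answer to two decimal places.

For player j, contributing a unit is worthwhile iff 3.3 × (j's share) ≥ 1, i.e. iff j's share is at least 0.3030.
The only share above 0.3030 is Omar's 7/16, contributing 28; the remaining 3 contribute 0. Total contributed: 28.
Gus keeps 28 and receives 3.3 × 28 × 3/16 = 17.33 from the planting fund, for a payoff of 45.33.

45.33 tokens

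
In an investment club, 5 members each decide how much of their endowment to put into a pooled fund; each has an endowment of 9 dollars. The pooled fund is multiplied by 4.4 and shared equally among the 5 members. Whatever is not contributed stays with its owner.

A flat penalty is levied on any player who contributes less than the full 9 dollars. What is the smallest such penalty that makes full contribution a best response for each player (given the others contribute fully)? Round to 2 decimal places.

1.08 dollars

Given the others contribute fully, the best deviation is to contribute 0 (any partial contribution still incurs the fine and gives up units whose private return 0.8800 is below 1).
Deviating from 9 to 0 saves 9 dollars but forfeits the deviator's share of the drop in the pooled fund: 4.4/5 × 9 = 7.92.
So the deviation gain is 9 − 7.92 = 1.08, and the fine must be at least 1.08 dollars to wipe it out.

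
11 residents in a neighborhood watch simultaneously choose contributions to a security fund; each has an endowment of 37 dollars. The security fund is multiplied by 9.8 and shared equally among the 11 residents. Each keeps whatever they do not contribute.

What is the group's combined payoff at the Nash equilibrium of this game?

407.00 dollars

Each contributed unit returns 9.8/11 = 0.8909 to its contributor — below 1 — so contributing 0 is dominant for every player. At the Nash equilibrium everyone keeps their 37, and the group total is 11 × 37 = 407.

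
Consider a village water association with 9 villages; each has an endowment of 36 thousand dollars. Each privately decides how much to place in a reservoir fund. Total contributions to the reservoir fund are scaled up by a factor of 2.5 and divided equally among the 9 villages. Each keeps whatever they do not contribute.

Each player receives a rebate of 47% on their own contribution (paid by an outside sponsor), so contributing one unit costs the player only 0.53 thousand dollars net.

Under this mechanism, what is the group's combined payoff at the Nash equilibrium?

With the mechanism, a contributed unit returns (2.5/9) / 0.53 = 0.5241 per unit of net cost — still below 1 — so contributing 0 remains dominant for every player.
Everyone keeps their endowment and the group total is 9 × 36 = 324.

324.00 thousand dollars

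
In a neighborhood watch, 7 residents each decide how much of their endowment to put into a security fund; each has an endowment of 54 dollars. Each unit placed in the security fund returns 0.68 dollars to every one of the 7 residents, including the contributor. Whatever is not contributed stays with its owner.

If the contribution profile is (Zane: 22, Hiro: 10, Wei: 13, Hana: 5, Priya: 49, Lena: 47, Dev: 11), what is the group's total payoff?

968.32 dollars

Total contributed: 22 + 10 + 13 + 5 + 49 + 47 + 11 = 157; total kept: 7 × 54 − 157 = 221.
The security fund pays out 0.68 × 7 × 157 = 747.32 in aggregate.
Group total = 221 + 747.32 = 968.32.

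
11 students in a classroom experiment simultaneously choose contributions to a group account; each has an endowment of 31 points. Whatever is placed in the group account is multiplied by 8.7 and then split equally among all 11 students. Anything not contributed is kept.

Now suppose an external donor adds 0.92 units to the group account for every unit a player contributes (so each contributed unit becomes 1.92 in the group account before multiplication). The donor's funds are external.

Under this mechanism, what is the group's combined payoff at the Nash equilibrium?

5696.06 points

With the mechanism, a contributed unit returns 8.7 × 1.92 / 11 = 1.5185 per unit of net cost to the contributor — now above 1 — so contributing fully is weakly dominant for every player.
At the Nash equilibrium everyone contributes 31. Group total payoff = 8.7 × 1.92 × 341 = 5696.06.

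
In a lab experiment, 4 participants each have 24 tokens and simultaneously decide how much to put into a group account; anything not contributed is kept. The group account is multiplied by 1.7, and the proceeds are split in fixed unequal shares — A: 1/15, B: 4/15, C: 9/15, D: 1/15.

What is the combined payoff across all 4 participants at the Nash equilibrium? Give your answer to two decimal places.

112.80 tokens

Each unit j contributes comes back to j as 1.7 × (j's share), so j prefers to contribute only if that share exceeds 1/1.7 = 0.5882; otherwise keeping the unit dominates.
The only share above 0.5882 is C's 9/15, contributing 24; the remaining 3 contribute 0. Total contributed: 24.
The group account pays out 1.7 × 24 = 40.80 in total (split across the unequal shares, but the aggregate is all that matters for the group sum).
The 3 free-riders keep 24 each, adding 72. Group total = 72 + 40.80 = 112.80.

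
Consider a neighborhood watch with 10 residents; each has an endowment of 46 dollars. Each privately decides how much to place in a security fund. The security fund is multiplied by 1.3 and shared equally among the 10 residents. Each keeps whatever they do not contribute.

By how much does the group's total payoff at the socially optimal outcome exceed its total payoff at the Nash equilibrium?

138.00 dollars

Each contributed unit returns 1.3/10 = 0.1300 to its contributor — below 1 — so contributing 0 is dominant for every player. At the Nash equilibrium everyone keeps their 46, and the group total is 10 × 46 = 460.
Each contributed unit returns 1.300 to the group as a whole (0.1300 to each of 10 players), which exceeds 1, so the social optimum is full contribution: group total = 1.300 × 460 = 598.00.
Efficiency loss = 598.00 − 460 = 138.00.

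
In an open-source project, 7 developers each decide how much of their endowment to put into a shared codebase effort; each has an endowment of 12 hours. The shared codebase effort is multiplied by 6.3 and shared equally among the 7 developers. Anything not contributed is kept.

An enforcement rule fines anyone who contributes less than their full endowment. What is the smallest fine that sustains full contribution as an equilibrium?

Given the others contribute fully, the best deviation is to contribute 0 (any partial contribution still incurs the fine and gives up units whose private return 0.9000 is below 1).
Deviating from 12 to 0 saves 12 hours but forfeits the deviator's share of the drop in the shared codebase effort: 6.3/7 × 12 = 10.80.
So the deviation gain is 12 − 10.80 = 1.20, and the fine must be at least 1.20 hours to wipe it out.

1.20 hours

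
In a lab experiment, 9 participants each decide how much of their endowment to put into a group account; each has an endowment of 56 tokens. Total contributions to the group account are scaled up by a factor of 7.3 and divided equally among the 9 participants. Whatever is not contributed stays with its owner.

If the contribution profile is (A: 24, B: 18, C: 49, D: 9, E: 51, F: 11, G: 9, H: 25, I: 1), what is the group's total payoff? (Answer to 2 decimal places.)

Total contributed: 24 + 18 + 49 + 9 + 51 + 11 + 9 + 25 + 1 = 197; total kept: 9 × 56 − 197 = 307.
The group account pays out 7.3 × 197 = 1438.10 in aggregate.
Group total = 307 + 1438.10 = 1745.10.

1745.10 tokens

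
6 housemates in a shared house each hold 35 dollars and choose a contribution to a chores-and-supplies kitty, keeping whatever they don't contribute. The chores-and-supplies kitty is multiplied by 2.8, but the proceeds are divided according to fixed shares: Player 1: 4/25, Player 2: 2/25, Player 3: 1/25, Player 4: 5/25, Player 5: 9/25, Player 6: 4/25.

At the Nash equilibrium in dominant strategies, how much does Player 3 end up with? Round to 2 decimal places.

38.92 dollars

A player with share s gets back 2.8·s per unit contributed, so full contribution is dominant for anyone with s > 1/2.8 = 0.3571 and zero contribution is dominant for anyone below.
Only Player 5 (9/25) clears that bar, contributing 35; the remaining 5 contribute 0. Total contributed: 35.
Player 3 keeps 35 and receives 2.8 × 35 × 1/25 = 3.92 from the chores-and-supplies kitty, for a payoff of 38.92.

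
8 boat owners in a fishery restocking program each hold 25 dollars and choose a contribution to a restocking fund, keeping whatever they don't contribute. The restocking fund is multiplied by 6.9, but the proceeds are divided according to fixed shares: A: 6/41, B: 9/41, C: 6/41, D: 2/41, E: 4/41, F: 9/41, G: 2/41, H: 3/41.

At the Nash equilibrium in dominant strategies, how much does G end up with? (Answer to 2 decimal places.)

58.66 dollars

For player j, contributing a unit is worthwhile iff 6.9 × (j's share) ≥ 1, i.e. iff j's share is at least 0.1449.
A, B, C and F are above the threshold, contributing 25 each; the remaining 4 contribute 0. Total contributed: 100.
G keeps 25 and receives 6.9 × 100 × 2/41 = 33.66 from the restocking fund, for a payoff of 58.66.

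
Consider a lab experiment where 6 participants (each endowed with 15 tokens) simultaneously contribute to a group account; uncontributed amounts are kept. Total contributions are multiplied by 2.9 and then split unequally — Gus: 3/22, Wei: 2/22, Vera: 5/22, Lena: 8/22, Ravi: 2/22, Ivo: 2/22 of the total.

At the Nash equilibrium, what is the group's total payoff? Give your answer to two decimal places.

118.50 tokens

For player j, contributing a unit is worthwhile iff 2.9 × (j's share) ≥ 1, i.e. iff j's share is at least 0.3448.
Only Lena (8/22) clears that bar, contributing 15; the remaining 5 contribute 0. Total contributed: 15.
The group account pays out 2.9 × 15 = 43.50 in total (split across the unequal shares, but the aggregate is all that matters for the group sum).
The 5 free-riders keep 15 each, adding 75. Group total = 75 + 43.50 = 118.50.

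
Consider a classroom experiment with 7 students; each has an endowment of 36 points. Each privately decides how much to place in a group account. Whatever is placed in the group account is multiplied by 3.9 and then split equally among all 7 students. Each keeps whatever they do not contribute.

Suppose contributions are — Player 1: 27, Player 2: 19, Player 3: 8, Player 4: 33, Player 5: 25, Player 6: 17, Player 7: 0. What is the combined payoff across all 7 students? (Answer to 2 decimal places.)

626.10 points

Total contributed: 27 + 19 + 8 + 33 + 25 + 17 + 0 = 129; total kept: 7 × 36 − 129 = 123.
The group account pays out 3.9 × 129 = 503.10 in aggregate.
Group total = 123 + 503.10 = 626.10.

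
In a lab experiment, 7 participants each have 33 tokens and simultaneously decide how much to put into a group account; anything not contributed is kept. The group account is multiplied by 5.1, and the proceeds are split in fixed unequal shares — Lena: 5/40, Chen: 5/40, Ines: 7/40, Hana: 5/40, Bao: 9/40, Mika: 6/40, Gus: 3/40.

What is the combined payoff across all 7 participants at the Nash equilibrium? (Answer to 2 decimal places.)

Each unit j contributes comes back to j as 5.1 × (j's share), so j prefers to contribute only if that share exceeds 1/5.1 = 0.1961; otherwise keeping the unit dominates.
Only Bao (9/40) clears that bar, contributing 33; the remaining 6 contribute 0. Total contributed: 33.
The group account pays out 5.1 × 33 = 168.30 in total (split across the unequal shares, but the aggregate is all that matters for the group sum).
The 6 free-riders keep 33 each, adding 198. Group total = 198 + 168.30 = 366.30.

366.30 tokens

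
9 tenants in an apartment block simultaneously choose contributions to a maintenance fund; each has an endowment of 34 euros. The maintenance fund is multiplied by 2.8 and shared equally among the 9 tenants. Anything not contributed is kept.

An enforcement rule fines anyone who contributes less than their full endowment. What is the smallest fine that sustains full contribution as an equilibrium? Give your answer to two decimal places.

Given the others contribute fully, the best deviation is to contribute 0 (any partial contribution still incurs the fine and gives up units whose private return 0.3111 is below 1).
Deviating from 34 to 0 saves 34 euros but forfeits the deviator's share of the drop in the maintenance fund: 2.8/9 × 34 = 10.58.
So the deviation gain is 34 − 10.58 = 23.42, and the fine must be at least 23.42 euros to wipe it out.

23.42 euros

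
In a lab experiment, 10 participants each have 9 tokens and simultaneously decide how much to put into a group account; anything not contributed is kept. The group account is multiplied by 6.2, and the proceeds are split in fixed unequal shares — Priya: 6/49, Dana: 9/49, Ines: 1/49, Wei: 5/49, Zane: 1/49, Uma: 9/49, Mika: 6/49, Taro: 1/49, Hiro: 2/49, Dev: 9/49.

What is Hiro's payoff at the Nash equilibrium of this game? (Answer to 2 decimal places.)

A player with share s gets back 6.2·s per unit contributed, so full contribution is dominant for anyone with s > 1/6.2 = 0.1613 and zero contribution is dominant for anyone below.
Dana, Uma and Dev are above the threshold, contributing 9 each; the remaining 7 contribute 0. Total contributed: 27.
Hiro keeps 9 and receives 6.2 × 27 × 2/49 = 6.83 from the group account, for a payoff of 15.83.

15.83 tokens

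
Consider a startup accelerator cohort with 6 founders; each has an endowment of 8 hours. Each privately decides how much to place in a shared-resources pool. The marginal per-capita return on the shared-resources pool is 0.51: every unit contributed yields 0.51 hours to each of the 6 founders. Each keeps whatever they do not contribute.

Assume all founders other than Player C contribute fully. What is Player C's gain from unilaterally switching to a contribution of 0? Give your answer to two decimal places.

3.92 hours

Switching from a contribution of 8 to 0 lets Player C keep an extra 8 hours, but lowers the shared-resources pool by 8, which costs Player C their own share of that drop: 0.51 × 8 = 4.08.
Net gain = 8 − 4.08 = 3.92. The private return per contributed unit (0.51) is below 1, so free-riding is indeed the best response regardless of what the others do.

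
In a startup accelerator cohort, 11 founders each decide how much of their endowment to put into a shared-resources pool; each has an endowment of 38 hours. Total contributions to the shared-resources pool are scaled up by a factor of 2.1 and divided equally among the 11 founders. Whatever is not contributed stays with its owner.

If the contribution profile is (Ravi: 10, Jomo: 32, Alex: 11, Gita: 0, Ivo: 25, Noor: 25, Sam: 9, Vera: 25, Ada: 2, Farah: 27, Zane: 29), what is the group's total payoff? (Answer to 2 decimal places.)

Total contributed: 10 + 32 + 11 + 0 + 25 + 25 + 9 + 25 + 2 + 27 + 29 = 195; total kept: 11 × 38 − 195 = 223.
The shared-resources pool pays out 2.1 × 195 = 409.50 in aggregate.
Group total = 223 + 409.50 = 632.50.

632.50 hours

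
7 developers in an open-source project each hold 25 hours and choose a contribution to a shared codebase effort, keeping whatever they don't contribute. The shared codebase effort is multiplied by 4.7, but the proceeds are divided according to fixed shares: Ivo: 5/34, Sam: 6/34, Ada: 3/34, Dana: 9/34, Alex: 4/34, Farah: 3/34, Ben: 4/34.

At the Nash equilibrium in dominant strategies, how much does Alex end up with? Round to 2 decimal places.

38.82 hours

A player with share s gets back 4.7·s per unit contributed, so full contribution is dominant for anyone with s > 1/4.7 = 0.2128 and zero contribution is dominant for anyone below.
Only Dana (9/34) clears that bar, contributing 25; the remaining 6 contribute 0. Total contributed: 25.
Alex keeps 25 and receives 4.7 × 25 × 4/34 = 13.82 from the shared codebase effort, for a payoff of 38.82.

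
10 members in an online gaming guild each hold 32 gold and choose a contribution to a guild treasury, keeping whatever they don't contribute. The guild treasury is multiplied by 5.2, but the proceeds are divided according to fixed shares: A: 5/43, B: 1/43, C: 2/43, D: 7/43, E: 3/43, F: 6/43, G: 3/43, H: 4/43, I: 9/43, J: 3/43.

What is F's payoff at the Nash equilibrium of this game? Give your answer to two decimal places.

55.22 gold

Player j's private return per contributed unit is 5.2 × (j's share). Contributing is weakly dominant for j when that share is at least 1/5.2 = 0.1923, and contributing 0 is dominant otherwise.
The only share above 0.1923 is I's 9/43, contributing 32; the remaining 9 contribute 0. Total contributed: 32.
F keeps 32 and receives 5.2 × 32 × 6/43 = 23.22 from the guild treasury, for a payoff of 55.22.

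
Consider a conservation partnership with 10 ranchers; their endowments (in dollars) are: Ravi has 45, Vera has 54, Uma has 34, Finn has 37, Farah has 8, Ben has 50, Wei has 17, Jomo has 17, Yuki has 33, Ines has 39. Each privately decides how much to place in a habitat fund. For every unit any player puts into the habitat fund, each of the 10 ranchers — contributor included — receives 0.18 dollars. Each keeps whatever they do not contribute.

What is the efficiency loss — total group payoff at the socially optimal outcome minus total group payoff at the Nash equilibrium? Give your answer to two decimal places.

The private return per contributed unit is 0.18 < 1 for everyone, so the Nash equilibrium is zero contribution and the group total is Σ E_j = 45 + 54 + 34 + 37 + 8 + 50 + 17 + 17 + 33 + 39 = 334.
Each contributed unit returns 1.800 to the group, so the social optimum is full contribution by everyone: group total = 1.800 × 334 = 601.20.
Efficiency loss = (1.800 − 1) × 334 = 267.20.

267.20 dollars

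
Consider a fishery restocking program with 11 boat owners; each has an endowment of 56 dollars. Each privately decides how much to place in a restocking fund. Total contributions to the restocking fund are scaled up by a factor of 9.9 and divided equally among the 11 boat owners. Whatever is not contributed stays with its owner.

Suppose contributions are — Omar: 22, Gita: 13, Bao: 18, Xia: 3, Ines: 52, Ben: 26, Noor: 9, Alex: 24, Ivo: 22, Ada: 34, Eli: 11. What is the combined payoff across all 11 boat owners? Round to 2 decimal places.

2698.60 dollars

Total contributed: 22 + 13 + 18 + 3 + 52 + 26 + 9 + 24 + 22 + 34 + 11 = 234; total kept: 11 × 56 − 234 = 382.
The restocking fund pays out 9.9 × 234 = 2316.60 in aggregate.
Group total = 382 + 2316.60 = 2698.60.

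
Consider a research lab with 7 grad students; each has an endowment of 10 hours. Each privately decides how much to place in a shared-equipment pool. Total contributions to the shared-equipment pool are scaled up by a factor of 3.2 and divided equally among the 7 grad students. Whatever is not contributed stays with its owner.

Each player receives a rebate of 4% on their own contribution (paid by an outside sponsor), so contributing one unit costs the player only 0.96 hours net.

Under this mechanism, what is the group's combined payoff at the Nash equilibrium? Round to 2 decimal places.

70.00 hours

Even with the mechanism, each unit contributed returns only (3.2/7) / 0.96 = 0.4762 per unit of net cost, so contributing nothing is still dominant.
At the Nash equilibrium no one contributes; group total payoff = 7 × 10 = 70.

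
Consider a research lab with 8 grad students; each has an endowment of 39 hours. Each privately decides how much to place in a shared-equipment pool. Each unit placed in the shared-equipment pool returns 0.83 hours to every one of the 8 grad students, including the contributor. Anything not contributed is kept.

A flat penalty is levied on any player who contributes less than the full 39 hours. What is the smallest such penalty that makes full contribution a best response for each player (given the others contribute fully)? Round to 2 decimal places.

Given the others contribute fully, the best deviation is to contribute 0 (any partial contribution still incurs the fine and gives up units whose private return 0.83 is below 1).
Deviating from 39 to 0 saves 39 hours but forfeits the deviator's share of the drop in the shared-equipment pool: 0.83 × 39 = 32.37.
So the deviation gain is 39 − 32.37 = 6.63, and the fine must be at least 6.63 hours to wipe it out.

6.63 hours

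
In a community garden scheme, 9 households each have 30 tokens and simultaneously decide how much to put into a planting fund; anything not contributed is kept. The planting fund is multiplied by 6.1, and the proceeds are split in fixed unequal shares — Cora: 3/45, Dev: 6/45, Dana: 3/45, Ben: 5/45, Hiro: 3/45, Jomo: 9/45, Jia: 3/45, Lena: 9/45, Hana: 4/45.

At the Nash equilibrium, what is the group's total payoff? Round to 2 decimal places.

A player with share s gets back 6.1·s per unit contributed, so full contribution is dominant for anyone with s > 1/6.1 = 0.1639 and zero contribution is dominant for anyone below.
Jomo and Lena clear that bar, contributing 30 each; the remaining 7 contribute 0. Total contributed: 60.
The planting fund pays out 6.1 × 60 = 366.00 in total (split across the unequal shares, but the aggregate is all that matters for the group sum).
The 7 free-riders keep 30 each, adding 210. Group total = 210 + 366.00 = 576.00.

576.00 tokens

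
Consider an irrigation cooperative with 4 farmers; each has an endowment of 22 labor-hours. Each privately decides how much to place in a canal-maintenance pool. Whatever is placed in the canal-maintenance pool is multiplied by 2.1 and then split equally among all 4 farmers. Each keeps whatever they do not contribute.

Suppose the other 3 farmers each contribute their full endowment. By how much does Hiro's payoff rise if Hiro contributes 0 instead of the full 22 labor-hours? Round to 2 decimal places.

Switching from a contribution of 22 to 0 lets Hiro keep an extra 22 labor-hours, but lowers the canal-maintenance pool by 22, which costs Hiro their own share of that drop: 2.1/4 × 22 = 11.55.
Net gain = 22 − 11.55 = 10.45. The private return per contributed unit (0.5250) is below 1, so free-riding is indeed the best response regardless of what the others do.

10.45 labor-hours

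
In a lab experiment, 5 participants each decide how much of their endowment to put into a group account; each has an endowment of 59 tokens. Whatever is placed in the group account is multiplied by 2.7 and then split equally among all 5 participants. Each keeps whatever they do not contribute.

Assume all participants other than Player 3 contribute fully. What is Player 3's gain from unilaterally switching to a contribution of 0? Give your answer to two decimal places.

27.14 tokens

Switching from a contribution of 59 to 0 lets Player 3 keep an extra 59 tokens, but lowers the group account by 59, which costs Player 3 their own share of that drop: 2.7/5 × 59 = 31.86.
Net gain = 59 − 31.86 = 27.14. The private return per contributed unit (0.5400) is below 1, so free-riding is indeed the best response regardless of what the others do.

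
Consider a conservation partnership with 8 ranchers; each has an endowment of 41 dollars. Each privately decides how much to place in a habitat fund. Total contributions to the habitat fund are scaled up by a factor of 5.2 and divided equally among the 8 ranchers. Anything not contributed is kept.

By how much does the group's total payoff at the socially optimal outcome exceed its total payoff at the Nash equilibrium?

Each contributed unit returns 5.2/8 = 0.6500 to its contributor — below 1 — so contributing 0 is dominant for every player. At the Nash equilibrium everyone keeps their 41, and the group total is 8 × 41 = 328.
Each contributed unit returns 5.200 to the group as a whole (0.6500 to each of 8 players), which exceeds 1, so the social optimum is full contribution: group total = 5.200 × 328 = 1705.60.
Efficiency loss = 1705.60 − 328 = 1377.60.

1377.60 dollars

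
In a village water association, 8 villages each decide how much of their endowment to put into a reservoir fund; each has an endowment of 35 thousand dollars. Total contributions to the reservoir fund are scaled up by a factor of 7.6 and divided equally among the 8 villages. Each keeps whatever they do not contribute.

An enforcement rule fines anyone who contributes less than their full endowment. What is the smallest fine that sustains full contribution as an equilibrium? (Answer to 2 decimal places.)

1.75 thousand dollars

Given the others contribute fully, the best deviation is to contribute 0 (any partial contribution still incurs the fine and gives up units whose private return 0.9500 is below 1).
Deviating from 35 to 0 saves 35 thousand dollars but forfeits the deviator's share of the drop in the reservoir fund: 7.6/8 × 35 = 33.25.
So the deviation gain is 35 − 33.25 = 1.75, and the fine must be at least 1.75 thousand dollars to wipe it out.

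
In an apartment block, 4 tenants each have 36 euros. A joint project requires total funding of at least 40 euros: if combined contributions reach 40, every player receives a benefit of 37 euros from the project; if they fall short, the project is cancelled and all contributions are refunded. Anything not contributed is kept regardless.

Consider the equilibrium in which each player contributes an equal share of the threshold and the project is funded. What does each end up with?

63 euros

Equal share of the threshold: 40/4 = 10.
At this profile no one gains by cutting their contribution: any cut drops the total below 40, the project is cancelled, contributions are refunded, and the deviator ends with 36, which is less than 36 − 10 + 37 = 63. Contributing more than 10 just wastes the excess. So contributing exactly 10 is a best response.
Each player's payoff: 36 − 10 + 37 = 63.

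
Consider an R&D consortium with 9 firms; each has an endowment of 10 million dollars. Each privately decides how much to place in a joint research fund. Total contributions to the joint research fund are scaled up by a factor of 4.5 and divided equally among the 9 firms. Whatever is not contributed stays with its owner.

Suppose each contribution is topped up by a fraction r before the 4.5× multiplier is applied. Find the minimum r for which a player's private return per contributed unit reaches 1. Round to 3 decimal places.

With matching at rate r, one contributed unit becomes (1 + r) in the joint research fund and returns 4.5 × (1 + r) / 9 to the contributor.
Setting this equal to 1: 1 + r = 9/4.5 = 2.0000.
So the minimum matching rate is r = 2.0000 − 1 = 1.000.

1.000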